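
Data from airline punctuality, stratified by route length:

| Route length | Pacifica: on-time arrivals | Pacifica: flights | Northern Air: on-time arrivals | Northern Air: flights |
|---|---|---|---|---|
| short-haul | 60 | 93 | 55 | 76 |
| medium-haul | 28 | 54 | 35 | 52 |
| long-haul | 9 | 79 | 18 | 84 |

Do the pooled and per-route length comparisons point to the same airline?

Short-haul: Pacifica 60/93 = 64.5%, Northern Air 55/76 = 72.4% → Northern Air
Medium-haul: Pacifica 28/54 = 51.9%, Northern Air 35/52 = 67.3% → Northern Air
Long-haul: Pacifica 9/79 = 11.4%, Northern Air 18/84 = 21.4% → Northern Air
Overall: Pacifica 97/226 = 42.9%, Northern Air 108/212 = 50.9% → Northern Air
Northern Air wins overall and in every route group — no reversal.

Yes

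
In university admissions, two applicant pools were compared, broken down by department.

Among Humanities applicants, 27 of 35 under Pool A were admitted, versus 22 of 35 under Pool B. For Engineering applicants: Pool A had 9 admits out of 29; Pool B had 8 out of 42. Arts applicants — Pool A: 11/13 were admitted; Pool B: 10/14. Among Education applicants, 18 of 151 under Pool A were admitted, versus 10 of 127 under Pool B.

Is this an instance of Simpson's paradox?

Humanities: Pool A 27/35 = 77.1%, Pool B 22/35 = 62.9% → Pool A
Engineering: Pool A 9/29 = 31.0%, Pool B 8/42 = 19.0% → Pool A
Arts: Pool A 11/13 = 84.6%, Pool B 10/14 = 71.4% → Pool A
Education: Pool A 18/151 = 11.9%, Pool B 10/127 = 7.9% → Pool A
Overall: Pool A 65/228 = 28.5%, Pool B 50/218 = 22.9% → Pool A
Pool A wins overall and in every department group — no reversal.

No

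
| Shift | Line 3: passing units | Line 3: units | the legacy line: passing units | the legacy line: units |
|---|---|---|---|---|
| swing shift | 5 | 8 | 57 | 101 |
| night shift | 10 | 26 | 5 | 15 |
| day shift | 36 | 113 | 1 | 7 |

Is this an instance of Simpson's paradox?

Swing shift: Line 3 5/8 = 62.5%, the legacy line 57/101 = 56.4% → Line 3
Night shift: Line 3 10/26 = 38.5%, the legacy line 5/15 = 33.3% → Line 3
Day shift: Line 3 36/113 = 31.9%, the legacy line 1/7 = 14.3% → Line 3
Overall: Line 3 51/147 = 34.7%, the legacy line 63/123 = 51.2% → the legacy line
Line 3 wins each shift group but the legacy line wins overall — the comparison reverses. Line 3's units skew toward day shift, which has a lower base rate.

Yes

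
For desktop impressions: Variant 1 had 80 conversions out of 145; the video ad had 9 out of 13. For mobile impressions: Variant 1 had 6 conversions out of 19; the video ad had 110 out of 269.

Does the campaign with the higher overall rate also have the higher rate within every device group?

No

Desktop: Variant 1 80/145 = 55.2%, the video ad 9/13 = 69.2% → the video ad
Mobile: Variant 1 6/19 = 31.6%, the video ad 110/269 = 40.9% → the video ad
Overall: Variant 1 86/164 = 52.4%, the video ad 119/282 = 42.2% → Variant 1
The video ad wins each device group but Variant 1 wins overall — the comparison reverses. The video ad's impressions skew toward mobile, which has a lower base rate.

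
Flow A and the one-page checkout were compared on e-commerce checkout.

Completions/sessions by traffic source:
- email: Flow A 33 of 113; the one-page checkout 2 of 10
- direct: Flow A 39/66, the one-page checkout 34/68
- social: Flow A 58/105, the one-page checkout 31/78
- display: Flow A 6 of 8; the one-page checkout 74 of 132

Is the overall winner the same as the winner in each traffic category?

No

Email: Flow A 33/113 = 29.2%, the one-page checkout 2/10 = 20.0% → Flow A
Direct: Flow A 39/66 = 59.1%, the one-page checkout 34/68 = 50.0% → Flow A
Social: Flow A 58/105 = 55.2%, the one-page checkout 31/78 = 39.7% → Flow A
Display: Flow A 6/8 = 75.0%, the one-page checkout 74/132 = 56.1% → Flow A
Overall: Flow A 136/292 = 46.6%, the one-page checkout 141/288 = 49.0% → the one-page checkout
Flow A wins each traffic group but the one-page checkout wins overall — the comparison reverses. Flow A's sessions skew toward email, which has a lower base rate.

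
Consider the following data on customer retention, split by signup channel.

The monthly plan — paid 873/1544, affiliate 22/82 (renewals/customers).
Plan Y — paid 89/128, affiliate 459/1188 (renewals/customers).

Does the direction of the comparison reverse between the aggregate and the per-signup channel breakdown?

Yes

Paid: the monthly plan 873/1544 = 56.5%, Plan Y 89/128 = 69.5% → Plan Y
Affiliate: the monthly plan 22/82 = 26.8%, Plan Y 459/1188 = 38.6% → Plan Y
Overall: the monthly plan 895/1626 = 55.0%, Plan Y 548/1316 = 41.6% → the monthly plan
Plan Y wins each signup group but the monthly plan wins overall — the comparison reverses. Plan Y's customers skew toward affiliate, which has a lower base rate.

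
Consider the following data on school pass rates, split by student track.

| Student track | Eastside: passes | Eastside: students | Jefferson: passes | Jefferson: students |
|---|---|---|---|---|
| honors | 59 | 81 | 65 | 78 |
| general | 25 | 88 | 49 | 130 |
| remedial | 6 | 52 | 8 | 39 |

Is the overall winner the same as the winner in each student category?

Honors: Eastside 59/81 = 72.8%, Jefferson 65/78 = 83.3% → Jefferson
General: Eastside 25/88 = 28.4%, Jefferson 49/130 = 37.7% → Jefferson
Remedial: Eastside 6/52 = 11.5%, Jefferson 8/39 = 20.5% → Jefferson
Overall: Eastside 90/221 = 40.7%, Jefferson 122/247 = 49.4% → Jefferson
Jefferson wins overall and in every student group — no reversal.

Yes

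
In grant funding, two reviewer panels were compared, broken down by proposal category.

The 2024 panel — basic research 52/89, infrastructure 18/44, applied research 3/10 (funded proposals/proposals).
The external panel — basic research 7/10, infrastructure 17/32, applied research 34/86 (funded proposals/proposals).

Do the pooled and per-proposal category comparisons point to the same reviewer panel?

Basic research: the 2024 panel 52/89 = 58.4%, the external panel 7/10 = 70.0% → the external panel
Infrastructure: the 2024 panel 18/44 = 40.9%, the external panel 17/32 = 53.1% → the external panel
Applied research: the 2024 panel 3/10 = 30.0%, the external panel 34/86 = 39.5% → the external panel
Overall: the 2024 panel 73/143 = 51.0%, the external panel 58/128 = 45.3% → the 2024 panel
The external panel wins each proposal group but the 2024 panel wins overall — the comparison reverses. The external panel's proposals skew toward applied research, which has a lower base rate.

No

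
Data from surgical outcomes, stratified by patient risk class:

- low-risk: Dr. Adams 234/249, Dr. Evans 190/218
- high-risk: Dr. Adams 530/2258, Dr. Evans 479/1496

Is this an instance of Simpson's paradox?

No

Low-risk: Dr. Adams 234/249 = 94.0%, Dr. Evans 190/218 = 87.2% → Dr. Adams
High-risk: Dr. Adams 530/2258 = 23.5%, Dr. Evans 479/1496 = 32.0% → Dr. Evans
Overall: Dr. Adams 764/2507 = 30.5%, Dr. Evans 669/1714 = 39.0% → Dr. Evans
Neither sweeps: Dr. Adams wins 1 of 2 groups, Dr. Evans wins 1. Dr. Evans wins overall but not every group — no Simpson reversal.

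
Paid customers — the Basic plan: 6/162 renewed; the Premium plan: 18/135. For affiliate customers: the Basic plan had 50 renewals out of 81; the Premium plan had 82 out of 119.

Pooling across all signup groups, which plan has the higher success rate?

the Premium plan

Paid: the Basic plan 6/162 = 3.7%, the Premium plan 18/135 = 13.3% → the Premium plan
Affiliate: the Basic plan 50/81 = 61.7%, the Premium plan 82/119 = 68.9% → the Premium plan
Overall: the Basic plan 56/243 = 23.0%, the Premium plan 100/254 = 39.4% → the Premium plan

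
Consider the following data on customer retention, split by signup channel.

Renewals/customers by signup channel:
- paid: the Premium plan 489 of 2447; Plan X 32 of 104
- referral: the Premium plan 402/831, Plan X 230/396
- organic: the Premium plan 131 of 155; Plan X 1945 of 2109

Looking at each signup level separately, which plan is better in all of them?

Paid: the Premium plan 489/2447 = 20.0%, Plan X 32/104 = 30.8% → Plan X
Referral: the Premium plan 402/831 = 48.4%, Plan X 230/396 = 58.1% → Plan X
Organic: the Premium plan 131/155 = 84.5%, Plan X 1945/2109 = 92.2% → Plan X
Plan X has the higher rate in all 3 groups.

Plan X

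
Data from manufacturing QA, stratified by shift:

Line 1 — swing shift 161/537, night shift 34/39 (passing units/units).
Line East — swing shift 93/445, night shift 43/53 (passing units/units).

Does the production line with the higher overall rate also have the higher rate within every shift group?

Yes

Swing shift: Line 1 161/537 = 30.0%, Line East 93/445 = 20.9% → Line 1
Night shift: Line 1 34/39 = 87.2%, Line East 43/53 = 81.1% → Line 1
Overall: Line 1 195/576 = 33.9%, Line East 136/498 = 27.3% → Line 1
Line 1 wins overall and in every shift group — no reversal.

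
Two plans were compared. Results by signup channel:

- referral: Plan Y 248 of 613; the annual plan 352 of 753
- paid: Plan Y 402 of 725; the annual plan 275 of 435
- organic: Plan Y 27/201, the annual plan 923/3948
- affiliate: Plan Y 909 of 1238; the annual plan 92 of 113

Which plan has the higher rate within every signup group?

Referral: Plan Y 248/613 = 40.5%, the annual plan 352/753 = 46.7% → the annual plan
Paid: Plan Y 402/725 = 55.4%, the annual plan 275/435 = 63.2% → the annual plan
Organic: Plan Y 27/201 = 13.4%, the annual plan 923/3948 = 23.4% → the annual plan
Affiliate: Plan Y 909/1238 = 73.4%, the annual plan 92/113 = 81.4% → the annual plan
The annual plan has the higher rate in all 4 groups.

the annual plan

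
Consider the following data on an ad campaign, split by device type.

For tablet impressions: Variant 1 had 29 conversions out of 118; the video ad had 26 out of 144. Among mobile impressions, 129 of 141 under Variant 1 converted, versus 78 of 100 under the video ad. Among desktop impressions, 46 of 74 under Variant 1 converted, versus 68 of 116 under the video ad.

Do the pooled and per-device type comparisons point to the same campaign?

Tablet: Variant 1 29/118 = 24.6%, the video ad 26/144 = 18.1% → Variant 1
Mobile: Variant 1 129/141 = 91.5%, the video ad 78/100 = 78.0% → Variant 1
Desktop: Variant 1 46/74 = 62.2%, the video ad 68/116 = 58.6% → Variant 1
Overall: Variant 1 204/333 = 61.3%, the video ad 172/360 = 47.8% → Variant 1
Variant 1 wins overall and in every device group — no reversal.

Yes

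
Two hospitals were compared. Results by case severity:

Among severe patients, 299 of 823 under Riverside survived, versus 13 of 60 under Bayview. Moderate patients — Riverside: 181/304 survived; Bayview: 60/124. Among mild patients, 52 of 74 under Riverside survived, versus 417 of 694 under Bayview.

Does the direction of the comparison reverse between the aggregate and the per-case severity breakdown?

Yes

Severe: Riverside 299/823 = 36.3%, Bayview 13/60 = 21.7% → Riverside
Moderate: Riverside 181/304 = 59.5%, Bayview 60/124 = 48.4% → Riverside
Mild: Riverside 52/74 = 70.3%, Bayview 417/694 = 60.1% → Riverside
Overall: Riverside 532/1201 = 44.3%, Bayview 490/878 = 55.8% → Bayview
Riverside wins each case group but Bayview wins overall — the comparison reverses. Riverside's patients skew toward severe, which has a lower base rate.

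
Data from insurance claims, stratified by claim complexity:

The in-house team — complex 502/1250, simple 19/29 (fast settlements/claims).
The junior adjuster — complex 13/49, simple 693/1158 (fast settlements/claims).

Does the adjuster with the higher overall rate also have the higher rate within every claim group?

Complex: the in-house team 502/1250 = 40.2%, the junior adjuster 13/49 = 26.5% → the in-house team
Simple: the in-house team 19/29 = 65.5%, the junior adjuster 693/1158 = 59.8% → the in-house team
Overall: the in-house team 521/1279 = 40.7%, the junior adjuster 706/1207 = 58.5% → the junior adjuster
The in-house team wins each claim group but the junior adjuster wins overall — the comparison reverses. The in-house team's claims skew toward complex, which has a lower base rate.

No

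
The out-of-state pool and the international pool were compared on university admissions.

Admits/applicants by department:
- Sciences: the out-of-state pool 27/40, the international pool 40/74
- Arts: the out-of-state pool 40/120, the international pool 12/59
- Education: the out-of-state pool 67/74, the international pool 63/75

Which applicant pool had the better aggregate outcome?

the out-of-state pool

Sciences: the out-of-state pool 27/40 = 67.5%, the international pool 40/74 = 54.1% → the out-of-state pool
Arts: the out-of-state pool 40/120 = 33.3%, the international pool 12/59 = 20.3% → the out-of-state pool
Education: the out-of-state pool 67/74 = 90.5%, the international pool 63/75 = 84.0% → the out-of-state pool
Overall: the out-of-state pool 134/234 = 57.3%, the international pool 115/208 = 55.3% → the out-of-state pool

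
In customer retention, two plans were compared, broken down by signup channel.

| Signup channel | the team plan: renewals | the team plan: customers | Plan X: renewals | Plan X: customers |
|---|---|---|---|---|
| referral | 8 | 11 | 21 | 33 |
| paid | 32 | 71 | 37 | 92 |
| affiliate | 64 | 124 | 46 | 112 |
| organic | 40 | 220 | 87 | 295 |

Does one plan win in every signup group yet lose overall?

No

Referral: the team plan 8/11 = 72.7%, Plan X 21/33 = 63.6% → the team plan
Paid: the team plan 32/71 = 45.1%, Plan X 37/92 = 40.2% → the team plan
Affiliate: the team plan 64/124 = 51.6%, Plan X 46/112 = 41.1% → the team plan
Organic: the team plan 40/220 = 18.2%, Plan X 87/295 = 29.5% → Plan X
Overall: the team plan 144/426 = 33.8%, Plan X 191/532 = 35.9% → Plan X
Neither sweeps: the team plan wins 3 of 4 groups, Plan X wins 1. Plan X wins overall but not every group — no Simpson reversal.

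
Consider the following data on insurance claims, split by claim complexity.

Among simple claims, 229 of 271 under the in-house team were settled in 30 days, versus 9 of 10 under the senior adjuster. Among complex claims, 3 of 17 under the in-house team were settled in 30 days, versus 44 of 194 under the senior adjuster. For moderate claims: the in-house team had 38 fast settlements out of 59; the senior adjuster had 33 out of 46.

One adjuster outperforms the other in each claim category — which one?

Simple: the in-house team 229/271 = 84.5%, the senior adjuster 9/10 = 90.0% → the senior adjuster
Complex: the in-house team 3/17 = 17.6%, the senior adjuster 44/194 = 22.7% → the senior adjuster
Moderate: the in-house team 38/59 = 64.4%, the senior adjuster 33/46 = 71.7% → the senior adjuster
The senior adjuster has the higher rate in all 3 groups.

the senior adjuster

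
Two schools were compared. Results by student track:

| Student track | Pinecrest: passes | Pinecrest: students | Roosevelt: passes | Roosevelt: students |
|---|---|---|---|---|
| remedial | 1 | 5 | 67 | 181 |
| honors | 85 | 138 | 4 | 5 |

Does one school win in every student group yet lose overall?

Remedial: Pinecrest 1/5 = 20.0%, Roosevelt 67/181 = 37.0% → Roosevelt
Honors: Pinecrest 85/138 = 61.6%, Roosevelt 4/5 = 80.0% → Roosevelt
Overall: Pinecrest 86/143 = 60.1%, Roosevelt 71/186 = 38.2% → Pinecrest
Roosevelt wins each student group but Pinecrest wins overall — the comparison reverses. Roosevelt's students skew toward remedial, which has a lower base rate.

Yes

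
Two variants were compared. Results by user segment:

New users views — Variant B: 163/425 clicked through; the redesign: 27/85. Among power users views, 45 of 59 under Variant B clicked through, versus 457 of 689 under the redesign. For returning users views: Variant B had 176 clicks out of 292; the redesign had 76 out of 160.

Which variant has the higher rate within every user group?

New users: Variant B 163/425 = 38.4%, the redesign 27/85 = 31.8% → Variant B
Power users: Variant B 45/59 = 76.3%, the redesign 457/689 = 66.3% → Variant B
Returning users: Variant B 176/292 = 60.3%, the redesign 76/160 = 47.5% → Variant B
Variant B has the higher rate in all 3 groups.

Variant B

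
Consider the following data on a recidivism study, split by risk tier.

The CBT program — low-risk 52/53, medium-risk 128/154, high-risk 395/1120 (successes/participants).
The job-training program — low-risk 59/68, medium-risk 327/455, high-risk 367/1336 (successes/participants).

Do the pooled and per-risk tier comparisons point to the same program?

Low-risk: the CBT program 52/53 = 98.1%, the job-training program 59/68 = 86.8% → the CBT program
Medium-risk: the CBT program 128/154 = 83.1%, the job-training program 327/455 = 71.9% → the CBT program
High-risk: the CBT program 395/1120 = 35.3%, the job-training program 367/1336 = 27.5% → the CBT program
Overall: the CBT program 575/1327 = 43.3%, the job-training program 753/1859 = 40.5% → the CBT program
The CBT program wins overall and in every risk group — no reversal.

Yes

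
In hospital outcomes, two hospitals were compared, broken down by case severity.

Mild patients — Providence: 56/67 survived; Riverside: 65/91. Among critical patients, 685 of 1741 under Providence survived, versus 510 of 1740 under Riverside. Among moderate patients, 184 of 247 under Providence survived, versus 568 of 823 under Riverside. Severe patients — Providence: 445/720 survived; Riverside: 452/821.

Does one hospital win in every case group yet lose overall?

Mild: Providence 56/67 = 83.6%, Riverside 65/91 = 71.4% → Providence
Critical: Providence 685/1741 = 39.3%, Riverside 510/1740 = 29.3% → Providence
Moderate: Providence 184/247 = 74.5%, Riverside 568/823 = 69.0% → Providence
Severe: Providence 445/720 = 61.8%, Riverside 452/821 = 55.1% → Providence
Overall: Providence 1370/2775 = 49.4%, Riverside 1595/3475 = 45.9% → Providence
Providence wins overall and in every case group — no reversal.

No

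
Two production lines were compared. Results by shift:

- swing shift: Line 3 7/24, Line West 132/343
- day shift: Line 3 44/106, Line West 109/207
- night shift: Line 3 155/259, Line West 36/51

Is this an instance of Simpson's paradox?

Yes

Swing shift: Line 3 7/24 = 29.2%, Line West 132/343 = 38.5% → Line West
Day shift: Line 3 44/106 = 41.5%, Line West 109/207 = 52.7% → Line West
Night shift: Line 3 155/259 = 59.8%, Line West 36/51 = 70.6% → Line West
Overall: Line 3 206/389 = 53.0%, Line West 277/601 = 46.1% → Line 3
Line West wins each shift group but Line 3 wins overall — the comparison reverses. Line West's units skew toward swing shift, which has a lower base rate.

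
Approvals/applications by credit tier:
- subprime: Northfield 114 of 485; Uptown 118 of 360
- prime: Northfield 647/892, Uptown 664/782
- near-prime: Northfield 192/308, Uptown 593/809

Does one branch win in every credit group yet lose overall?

No

Subprime: Northfield 114/485 = 23.5%, Uptown 118/360 = 32.8% → Uptown
Prime: Northfield 647/892 = 72.5%, Uptown 664/782 = 84.9% → Uptown
Near-prime: Northfield 192/308 = 62.3%, Uptown 593/809 = 73.3% → Uptown
Overall: Northfield 953/1685 = 56.6%, Uptown 1375/1951 = 70.5% → Uptown
Uptown wins overall and in every credit group — no reversal.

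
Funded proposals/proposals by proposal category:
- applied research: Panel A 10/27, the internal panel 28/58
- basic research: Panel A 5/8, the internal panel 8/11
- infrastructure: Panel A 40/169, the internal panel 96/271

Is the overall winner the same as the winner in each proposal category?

Yes

Applied research: Panel A 10/27 = 37.0%, the internal panel 28/58 = 48.3% → the internal panel
Basic research: Panel A 5/8 = 62.5%, the internal panel 8/11 = 72.7% → the internal panel
Infrastructure: Panel A 40/169 = 23.7%, the internal panel 96/271 = 35.4% → the internal panel
Overall: Panel A 55/204 = 27.0%, the internal panel 132/340 = 38.8% → the internal panel
The internal panel wins overall and in every proposal group — no reversal.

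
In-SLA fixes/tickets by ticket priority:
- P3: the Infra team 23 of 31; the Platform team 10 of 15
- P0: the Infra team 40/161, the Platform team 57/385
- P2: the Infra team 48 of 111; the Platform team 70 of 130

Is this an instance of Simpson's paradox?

No

P3: the Infra team 23/31 = 74.2%, the Platform team 10/15 = 66.7% → the Infra team
P0: the Infra team 40/161 = 24.8%, the Platform team 57/385 = 14.8% → the Infra team
P2: the Infra team 48/111 = 43.2%, the Platform team 70/130 = 53.8% → the Platform team
Overall: the Infra team 111/303 = 36.6%, the Platform team 137/530 = 25.8% → the Infra team
Neither sweeps: the Infra team wins 2 of 3 groups, the Platform team wins 1. The Infra team wins overall but not every group — no Simpson reversal.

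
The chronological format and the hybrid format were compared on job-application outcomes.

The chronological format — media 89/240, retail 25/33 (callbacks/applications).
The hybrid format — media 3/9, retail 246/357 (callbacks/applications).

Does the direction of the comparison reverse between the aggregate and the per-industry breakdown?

Media: the chronological format 89/240 = 37.1%, the hybrid format 3/9 = 33.3% → the chronological format
Retail: the chronological format 25/33 = 75.8%, the hybrid format 246/357 = 68.9% → the chronological format
Overall: the chronological format 114/273 = 41.8%, the hybrid format 249/366 = 68.0% → the hybrid format
The chronological format wins each industry group but the hybrid format wins overall — the comparison reverses. The chronological format's applications skew toward media, which has a lower base rate.

Yes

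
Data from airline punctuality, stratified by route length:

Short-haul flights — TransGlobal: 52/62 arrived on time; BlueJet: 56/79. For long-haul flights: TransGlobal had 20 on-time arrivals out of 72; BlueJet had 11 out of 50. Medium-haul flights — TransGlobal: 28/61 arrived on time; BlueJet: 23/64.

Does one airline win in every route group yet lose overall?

No

Short-haul: TransGlobal 52/62 = 83.9%, BlueJet 56/79 = 70.9% → TransGlobal
Long-haul: TransGlobal 20/72 = 27.8%, BlueJet 11/50 = 22.0% → TransGlobal
Medium-haul: TransGlobal 28/61 = 45.9%, BlueJet 23/64 = 35.9% → TransGlobal
Overall: TransGlobal 100/195 = 51.3%, BlueJet 90/193 = 46.6% → TransGlobal
TransGlobal wins overall and in every route group — no reversal.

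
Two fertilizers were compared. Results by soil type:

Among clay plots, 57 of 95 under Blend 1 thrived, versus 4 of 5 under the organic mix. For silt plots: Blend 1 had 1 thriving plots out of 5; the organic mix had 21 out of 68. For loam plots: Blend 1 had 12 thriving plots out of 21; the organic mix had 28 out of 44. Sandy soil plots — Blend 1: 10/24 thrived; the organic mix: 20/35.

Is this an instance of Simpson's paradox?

Yes

Clay: Blend 1 57/95 = 60.0%, the organic mix 4/5 = 80.0% → the organic mix
Silt: Blend 1 1/5 = 20.0%, the organic mix 21/68 = 30.9% → the organic mix
Loam: Blend 1 12/21 = 57.1%, the organic mix 28/44 = 63.6% → the organic mix
Sandy soil: Blend 1 10/24 = 41.7%, the organic mix 20/35 = 57.1% → the organic mix
Overall: Blend 1 80/145 = 55.2%, the organic mix 73/152 = 48.0% → Blend 1
The organic mix wins each soil group but Blend 1 wins overall — the comparison reverses. The organic mix's plots skew toward silt, which has a lower base rate.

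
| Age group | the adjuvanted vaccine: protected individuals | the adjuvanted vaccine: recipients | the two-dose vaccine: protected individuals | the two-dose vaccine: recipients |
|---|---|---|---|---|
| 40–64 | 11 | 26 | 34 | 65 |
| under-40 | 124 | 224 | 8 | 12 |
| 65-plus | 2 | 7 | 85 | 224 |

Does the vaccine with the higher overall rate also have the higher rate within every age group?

No

40–64: the adjuvanted vaccine 11/26 = 42.3%, the two-dose vaccine 34/65 = 52.3% → the two-dose vaccine
Under-40: the adjuvanted vaccine 124/224 = 55.4%, the two-dose vaccine 8/12 = 66.7% → the two-dose vaccine
65-plus: the adjuvanted vaccine 2/7 = 28.6%, the two-dose vaccine 85/224 = 37.9% → the two-dose vaccine
Overall: the adjuvanted vaccine 137/257 = 53.3%, the two-dose vaccine 127/301 = 42.2% → the adjuvanted vaccine
The two-dose vaccine wins each age group but the adjuvanted vaccine wins overall — the comparison reverses. The two-dose vaccine's recipients skew toward 65-plus, which has a lower base rate.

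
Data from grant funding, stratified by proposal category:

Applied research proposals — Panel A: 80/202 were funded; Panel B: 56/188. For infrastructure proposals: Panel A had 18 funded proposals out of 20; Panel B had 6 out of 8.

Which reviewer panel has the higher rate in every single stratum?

Panel A

Applied research: Panel A 80/202 = 39.6%, Panel B 56/188 = 29.8% → Panel A
Infrastructure: Panel A 18/20 = 90.0%, Panel B 6/8 = 75.0% → Panel A
Panel A has the higher rate in both groups.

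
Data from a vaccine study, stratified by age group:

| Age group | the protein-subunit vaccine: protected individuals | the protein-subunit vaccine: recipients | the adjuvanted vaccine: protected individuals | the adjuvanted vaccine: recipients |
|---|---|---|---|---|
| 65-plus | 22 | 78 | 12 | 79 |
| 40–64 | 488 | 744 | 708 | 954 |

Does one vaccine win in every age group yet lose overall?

65-plus: the protein-subunit vaccine 22/78 = 28.2%, the adjuvanted vaccine 12/79 = 15.2% → the protein-subunit vaccine
40–64: the protein-subunit vaccine 488/744 = 65.6%, the adjuvanted vaccine 708/954 = 74.2% → the adjuvanted vaccine
Overall: the protein-subunit vaccine 510/822 = 62.0%, the adjuvanted vaccine 720/1033 = 69.7% → the adjuvanted vaccine
Neither sweeps: the protein-subunit vaccine wins 1 of 2 groups, the adjuvanted vaccine wins 1. The adjuvanted vaccine wins overall but not every group — no Simpson reversal.

No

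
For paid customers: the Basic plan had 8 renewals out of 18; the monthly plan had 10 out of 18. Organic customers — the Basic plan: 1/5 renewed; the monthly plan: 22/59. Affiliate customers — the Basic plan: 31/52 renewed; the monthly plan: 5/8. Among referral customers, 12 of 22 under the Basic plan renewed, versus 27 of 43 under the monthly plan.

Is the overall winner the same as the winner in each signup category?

Paid: the Basic plan 8/18 = 44.4%, the monthly plan 10/18 = 55.6% → the monthly plan
Organic: the Basic plan 1/5 = 20.0%, the monthly plan 22/59 = 37.3% → the monthly plan
Affiliate: the Basic plan 31/52 = 59.6%, the monthly plan 5/8 = 62.5% → the monthly plan
Referral: the Basic plan 12/22 = 54.5%, the monthly plan 27/43 = 62.8% → the monthly plan
Overall: the Basic plan 52/97 = 53.6%, the monthly plan 64/128 = 50.0% → the Basic plan
The monthly plan wins each signup group but the Basic plan wins overall — the comparison reverses. The monthly plan's customers skew toward organic, which has a lower base rate.

No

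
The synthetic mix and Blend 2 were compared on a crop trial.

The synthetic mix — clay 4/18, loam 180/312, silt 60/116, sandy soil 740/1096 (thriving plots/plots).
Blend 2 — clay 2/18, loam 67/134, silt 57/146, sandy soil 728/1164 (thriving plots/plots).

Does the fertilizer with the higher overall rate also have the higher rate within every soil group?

Yes

Clay: the synthetic mix 4/18 = 22.2%, Blend 2 2/18 = 11.1% → the synthetic mix
Loam: the synthetic mix 180/312 = 57.7%, Blend 2 67/134 = 50.0% → the synthetic mix
Silt: the synthetic mix 60/116 = 51.7%, Blend 2 57/146 = 39.0% → the synthetic mix
Sandy soil: the synthetic mix 740/1096 = 67.5%, Blend 2 728/1164 = 62.5% → the synthetic mix
Overall: the synthetic mix 984/1542 = 63.8%, Blend 2 854/1462 = 58.4% → the synthetic mix
The synthetic mix wins overall and in every soil group — no reversal.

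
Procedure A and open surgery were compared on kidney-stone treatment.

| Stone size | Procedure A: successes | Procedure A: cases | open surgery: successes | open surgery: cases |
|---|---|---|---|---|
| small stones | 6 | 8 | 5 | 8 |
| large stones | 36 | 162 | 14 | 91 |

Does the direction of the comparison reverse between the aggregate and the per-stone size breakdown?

Small stones: Procedure A 6/8 = 75.0%, open surgery 5/8 = 62.5% → Procedure A
Large stones: Procedure A 36/162 = 22.2%, open surgery 14/91 = 15.4% → Procedure A
Overall: Procedure A 42/170 = 24.7%, open surgery 19/99 = 19.2% → Procedure A
Procedure A wins overall and in every stone group — no reversal.

No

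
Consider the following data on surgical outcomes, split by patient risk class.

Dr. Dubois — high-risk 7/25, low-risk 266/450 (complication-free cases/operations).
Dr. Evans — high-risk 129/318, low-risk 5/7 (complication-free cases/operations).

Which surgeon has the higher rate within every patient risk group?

Dr. Evans

High-risk: Dr. Dubois 7/25 = 28.0%, Dr. Evans 129/318 = 40.6% → Dr. Evans
Low-risk: Dr. Dubois 266/450 = 59.1%, Dr. Evans 5/7 = 71.4% → Dr. Evans
Dr. Evans has the higher rate in both groups.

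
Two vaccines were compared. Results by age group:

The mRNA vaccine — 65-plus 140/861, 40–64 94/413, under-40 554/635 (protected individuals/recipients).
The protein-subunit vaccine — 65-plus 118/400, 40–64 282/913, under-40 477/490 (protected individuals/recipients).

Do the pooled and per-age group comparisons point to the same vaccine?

Yes

65-plus: the mRNA vaccine 140/861 = 16.3%, the protein-subunit vaccine 118/400 = 29.5% → the protein-subunit vaccine
40–64: the mRNA vaccine 94/413 = 22.8%, the protein-subunit vaccine 282/913 = 30.9% → the protein-subunit vaccine
Under-40: the mRNA vaccine 554/635 = 87.2%, the protein-subunit vaccine 477/490 = 97.3% → the protein-subunit vaccine
Overall: the mRNA vaccine 788/1909 = 41.3%, the protein-subunit vaccine 877/1803 = 48.6% → the protein-subunit vaccine
The protein-subunit vaccine wins overall and in every age group — no reversal.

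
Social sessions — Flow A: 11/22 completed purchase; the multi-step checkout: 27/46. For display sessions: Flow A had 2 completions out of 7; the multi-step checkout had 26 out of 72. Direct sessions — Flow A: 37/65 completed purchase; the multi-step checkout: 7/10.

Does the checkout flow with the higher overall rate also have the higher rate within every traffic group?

No

Social: Flow A 11/22 = 50.0%, the multi-step checkout 27/46 = 58.7% → the multi-step checkout
Display: Flow A 2/7 = 28.6%, the multi-step checkout 26/72 = 36.1% → the multi-step checkout
Direct: Flow A 37/65 = 56.9%, the multi-step checkout 7/10 = 70.0% → the multi-step checkout
Overall: Flow A 50/94 = 53.2%, the multi-step checkout 60/128 = 46.9% → Flow A
The multi-step checkout wins each traffic group but Flow A wins overall — the comparison reverses. The multi-step checkout's sessions skew toward display, which has a lower base rate.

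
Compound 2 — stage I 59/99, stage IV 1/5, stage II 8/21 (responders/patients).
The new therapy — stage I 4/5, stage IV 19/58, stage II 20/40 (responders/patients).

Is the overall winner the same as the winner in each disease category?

Stage I: Compound 2 59/99 = 59.6%, the new therapy 4/5 = 80.0% → the new therapy
Stage IV: Compound 2 1/5 = 20.0%, the new therapy 19/58 = 32.8% → the new therapy
Stage II: Compound 2 8/21 = 38.1%, the new therapy 20/40 = 50.0% → the new therapy
Overall: Compound 2 68/125 = 54.4%, the new therapy 43/103 = 41.7% → Compound 2
The new therapy wins each disease group but Compound 2 wins overall — the comparison reverses. The new therapy's patients skew toward stage IV, which has a lower base rate.

No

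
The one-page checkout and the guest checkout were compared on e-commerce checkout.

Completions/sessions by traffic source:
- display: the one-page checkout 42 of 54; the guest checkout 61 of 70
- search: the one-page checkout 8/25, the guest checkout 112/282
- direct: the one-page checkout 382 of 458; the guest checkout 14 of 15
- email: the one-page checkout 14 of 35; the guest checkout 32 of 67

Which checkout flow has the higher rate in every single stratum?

the guest checkout

Display: the one-page checkout 42/54 = 77.8%, the guest checkout 61/70 = 87.1% → the guest checkout
Search: the one-page checkout 8/25 = 32.0%, the guest checkout 112/282 = 39.7% → the guest checkout
Direct: the one-page checkout 382/458 = 83.4%, the guest checkout 14/15 = 93.3% → the guest checkout
Email: the one-page checkout 14/35 = 40.0%, the guest checkout 32/67 = 47.8% → the guest checkout
The guest checkout has the higher rate in all 4 groups.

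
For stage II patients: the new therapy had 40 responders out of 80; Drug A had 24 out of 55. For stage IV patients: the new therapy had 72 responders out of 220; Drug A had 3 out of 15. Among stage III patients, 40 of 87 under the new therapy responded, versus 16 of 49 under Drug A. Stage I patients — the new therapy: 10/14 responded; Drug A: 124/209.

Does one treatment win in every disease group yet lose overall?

Stage II: the new therapy 40/80 = 50.0%, Drug A 24/55 = 43.6% → the new therapy
Stage IV: the new therapy 72/220 = 32.7%, Drug A 3/15 = 20.0% → the new therapy
Stage III: the new therapy 40/87 = 46.0%, Drug A 16/49 = 32.7% → the new therapy
Stage I: the new therapy 10/14 = 71.4%, Drug A 124/209 = 59.3% → the new therapy
Overall: the new therapy 162/401 = 40.4%, Drug A 167/328 = 50.9% → Drug A
The new therapy wins each disease group but Drug A wins overall — the comparison reverses. The new therapy's patients skew toward stage IV, which has a lower base rate.

Yes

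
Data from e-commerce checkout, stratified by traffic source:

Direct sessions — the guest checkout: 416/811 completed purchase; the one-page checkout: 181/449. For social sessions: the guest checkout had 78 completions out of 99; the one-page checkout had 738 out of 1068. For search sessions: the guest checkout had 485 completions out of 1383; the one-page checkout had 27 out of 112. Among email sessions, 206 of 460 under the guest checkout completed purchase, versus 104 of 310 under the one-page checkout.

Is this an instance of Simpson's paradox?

Direct: the guest checkout 416/811 = 51.3%, the one-page checkout 181/449 = 40.3% → the guest checkout
Social: the guest checkout 78/99 = 78.8%, the one-page checkout 738/1068 = 69.1% → the guest checkout
Search: the guest checkout 485/1383 = 35.1%, the one-page checkout 27/112 = 24.1% → the guest checkout
Email: the guest checkout 206/460 = 44.8%, the one-page checkout 104/310 = 33.5% → the guest checkout
Overall: the guest checkout 1185/2753 = 43.0%, the one-page checkout 1050/1939 = 54.2% → the one-page checkout
The guest checkout wins each traffic group but the one-page checkout wins overall — the comparison reverses. The guest checkout's sessions skew toward search, which has a lower base rate.

Yes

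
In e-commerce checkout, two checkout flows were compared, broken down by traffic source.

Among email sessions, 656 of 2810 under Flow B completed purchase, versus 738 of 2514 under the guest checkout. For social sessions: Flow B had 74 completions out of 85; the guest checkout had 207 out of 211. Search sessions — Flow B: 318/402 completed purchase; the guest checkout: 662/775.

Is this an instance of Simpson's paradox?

No

Email: Flow B 656/2810 = 23.3%, the guest checkout 738/2514 = 29.4% → the guest checkout
Social: Flow B 74/85 = 87.1%, the guest checkout 207/211 = 98.1% → the guest checkout
Search: Flow B 318/402 = 79.1%, the guest checkout 662/775 = 85.4% → the guest checkout
Overall: Flow B 1048/3297 = 31.8%, the guest checkout 1607/3500 = 45.9% → the guest checkout
The guest checkout wins overall and in every traffic group — no reversal.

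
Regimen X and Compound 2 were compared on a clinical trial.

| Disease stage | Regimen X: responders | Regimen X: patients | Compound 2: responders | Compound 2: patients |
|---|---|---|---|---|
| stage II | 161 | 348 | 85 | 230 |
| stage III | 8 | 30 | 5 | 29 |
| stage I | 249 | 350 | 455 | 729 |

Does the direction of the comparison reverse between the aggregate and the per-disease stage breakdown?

No

Stage II: Regimen X 161/348 = 46.3%, Compound 2 85/230 = 37.0% → Regimen X
Stage III: Regimen X 8/30 = 26.7%, Compound 2 5/29 = 17.2% → Regimen X
Stage I: Regimen X 249/350 = 71.1%, Compound 2 455/729 = 62.4% → Regimen X
Overall: Regimen X 418/728 = 57.4%, Compound 2 545/988 = 55.2% → Regimen X
Regimen X wins overall and in every disease group — no reversal.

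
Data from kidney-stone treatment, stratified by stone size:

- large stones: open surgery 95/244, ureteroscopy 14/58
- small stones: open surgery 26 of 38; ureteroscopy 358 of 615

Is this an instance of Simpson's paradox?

Yes

Large stones: open surgery 95/244 = 38.9%, ureteroscopy 14/58 = 24.1% → open surgery
Small stones: open surgery 26/38 = 68.4%, ureteroscopy 358/615 = 58.2% → open surgery
Overall: open surgery 121/282 = 42.9%, ureteroscopy 372/673 = 55.3% → ureteroscopy
Open surgery wins each stone group but ureteroscopy wins overall — the comparison reverses. Open surgery's cases skew toward large stones, which has a lower base rate.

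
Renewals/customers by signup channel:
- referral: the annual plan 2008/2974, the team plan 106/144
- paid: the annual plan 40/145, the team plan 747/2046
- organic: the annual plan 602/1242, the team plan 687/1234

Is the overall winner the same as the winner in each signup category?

No

Referral: the annual plan 2008/2974 = 67.5%, the team plan 106/144 = 73.6% → the team plan
Paid: the annual plan 40/145 = 27.6%, the team plan 747/2046 = 36.5% → the team plan
Organic: the annual plan 602/1242 = 48.5%, the team plan 687/1234 = 55.7% → the team plan
Overall: the annual plan 2650/4361 = 60.8%, the team plan 1540/3424 = 45.0% → the annual plan
The team plan wins each signup group but the annual plan wins overall — the comparison reverses. The team plan's customers skew toward paid, which has a lower base rate.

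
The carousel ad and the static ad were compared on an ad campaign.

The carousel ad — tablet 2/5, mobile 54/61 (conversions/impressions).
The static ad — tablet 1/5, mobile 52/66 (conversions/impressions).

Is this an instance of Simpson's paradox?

No

Tablet: the carousel ad 2/5 = 40.0%, the static ad 1/5 = 20.0% → the carousel ad
Mobile: the carousel ad 54/61 = 88.5%, the static ad 52/66 = 78.8% → the carousel ad
Overall: the carousel ad 56/66 = 84.8%, the static ad 53/71 = 74.6% → the carousel ad
The carousel ad wins overall and in every device group — no reversal.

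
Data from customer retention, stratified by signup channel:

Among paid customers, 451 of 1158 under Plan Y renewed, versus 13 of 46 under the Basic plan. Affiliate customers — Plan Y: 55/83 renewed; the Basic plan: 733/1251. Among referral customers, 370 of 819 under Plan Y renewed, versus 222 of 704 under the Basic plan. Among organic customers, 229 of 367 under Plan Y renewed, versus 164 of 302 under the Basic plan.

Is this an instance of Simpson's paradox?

Yes

Paid: Plan Y 451/1158 = 38.9%, the Basic plan 13/46 = 28.3% → Plan Y
Affiliate: Plan Y 55/83 = 66.3%, the Basic plan 733/1251 = 58.6% → Plan Y
Referral: Plan Y 370/819 = 45.2%, the Basic plan 222/704 = 31.5% → Plan Y
Organic: Plan Y 229/367 = 62.4%, the Basic plan 164/302 = 54.3% → Plan Y
Overall: Plan Y 1105/2427 = 45.5%, the Basic plan 1132/2303 = 49.2% → the Basic plan
Plan Y wins each signup group but the Basic plan wins overall — the comparison reverses. Plan Y's customers skew toward paid, which has a lower base rate.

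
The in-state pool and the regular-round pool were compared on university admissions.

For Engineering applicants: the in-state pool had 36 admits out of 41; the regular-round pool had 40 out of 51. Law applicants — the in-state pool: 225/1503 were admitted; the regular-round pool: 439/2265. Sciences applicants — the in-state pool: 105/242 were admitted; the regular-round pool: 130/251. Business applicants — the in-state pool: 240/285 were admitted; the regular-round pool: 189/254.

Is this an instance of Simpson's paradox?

No

Engineering: the in-state pool 36/41 = 87.8%, the regular-round pool 40/51 = 78.4% → the in-state pool
Law: the in-state pool 225/1503 = 15.0%, the regular-round pool 439/2265 = 19.4% → the regular-round pool
Sciences: the in-state pool 105/242 = 43.4%, the regular-round pool 130/251 = 51.8% → the regular-round pool
Business: the in-state pool 240/285 = 84.2%, the regular-round pool 189/254 = 74.4% → the in-state pool
Overall: the in-state pool 606/2071 = 29.3%, the regular-round pool 798/2821 = 28.3% → the in-state pool
Neither sweeps: the in-state pool wins 2 of 4 groups, the regular-round pool wins 2. The in-state pool wins overall but not every group — no Simpson reversal.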